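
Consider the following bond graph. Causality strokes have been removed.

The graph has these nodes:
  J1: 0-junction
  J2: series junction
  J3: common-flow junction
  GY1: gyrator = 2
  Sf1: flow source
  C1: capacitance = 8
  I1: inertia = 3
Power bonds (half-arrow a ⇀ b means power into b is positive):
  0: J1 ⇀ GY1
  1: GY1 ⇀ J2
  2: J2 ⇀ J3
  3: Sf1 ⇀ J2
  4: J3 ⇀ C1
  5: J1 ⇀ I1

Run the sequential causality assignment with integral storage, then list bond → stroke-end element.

#3 stroke at Sf1  (Sf1 (Sf) sets flow on bond)
#1 stroke at J2  (J2 flow already set via bond 3)
#2 stroke at J2  (1-jn J2 has f-setter on 3)
#4 stroke at J3  (1-jn J3 has f-setter on 2)
#0 stroke at J1  (GY1 both-in/both-out from 1)
#5 stroke at I1  (J1 effort already set via bond 0)

bond 0 |J1
bond 1 |J2
bond 2 |J2
bond 3 |Sf1
bond 4 |J3
bond 5 |I1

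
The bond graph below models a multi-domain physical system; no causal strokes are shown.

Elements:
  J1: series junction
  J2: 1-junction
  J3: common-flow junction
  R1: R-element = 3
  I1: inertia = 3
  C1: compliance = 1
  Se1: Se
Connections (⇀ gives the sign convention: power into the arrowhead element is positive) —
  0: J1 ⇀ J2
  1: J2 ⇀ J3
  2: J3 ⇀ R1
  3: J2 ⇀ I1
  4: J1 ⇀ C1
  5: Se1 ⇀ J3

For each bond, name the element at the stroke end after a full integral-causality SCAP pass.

b5 |J3  (Se1 fixes effort; stroke away)
b3 |I1  (I1: I, integral causality)
b0 |J2  (1-jn J2 has f-setter on 3)
b1 |J2  (1-jn J2 has f-setter on 3)
b2 |J3  (J3 flow already set via bond 1)
b4 |J1  (common-f at J1 fixed by 0)

β0 →J2
β1 →J2
β2 →J3
β3 →I1
β4 →J1
β5 →J3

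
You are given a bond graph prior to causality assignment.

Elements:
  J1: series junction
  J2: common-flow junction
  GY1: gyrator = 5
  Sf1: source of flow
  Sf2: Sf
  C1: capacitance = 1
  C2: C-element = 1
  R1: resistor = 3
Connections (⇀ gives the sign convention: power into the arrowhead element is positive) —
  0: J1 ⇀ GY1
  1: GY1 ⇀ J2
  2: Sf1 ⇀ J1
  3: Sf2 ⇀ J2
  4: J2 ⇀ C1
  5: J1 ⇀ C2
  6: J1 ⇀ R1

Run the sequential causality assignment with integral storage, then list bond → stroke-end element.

β0 stroke→J1
β1 stroke→J2
β2 stroke→Sf1
β3 stroke→Sf2
β4 stroke→J2
β5 stroke→J1
β6 stroke→J1

#2 →Sf1  (source Sf1 imposes f)
#3 →Sf2  (Sf2 (Sf) sets flow on bond)
#0 →J1  (J1 flow already set via bond 2)
#5 →J1  (J1 flow already set via bond 2)
#6 →J1  (1-jn J1 has f-setter on 2)
#1 →J2  (J2 flow already set via bond 3)
#4 →J2  (J2 flow already set via bond 3)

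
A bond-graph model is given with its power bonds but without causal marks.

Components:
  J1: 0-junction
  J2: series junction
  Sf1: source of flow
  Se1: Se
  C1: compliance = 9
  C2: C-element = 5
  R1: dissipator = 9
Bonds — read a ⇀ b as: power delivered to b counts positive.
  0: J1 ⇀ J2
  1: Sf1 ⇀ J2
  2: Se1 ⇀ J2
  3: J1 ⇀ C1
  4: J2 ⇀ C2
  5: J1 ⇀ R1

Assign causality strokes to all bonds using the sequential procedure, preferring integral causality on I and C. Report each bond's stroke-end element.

β0 stroke at J2
β1 stroke at Sf1
β2 stroke at J2
β3 stroke at J1
β4 stroke at J2
β5 stroke at R1

bond 1 stroke at Sf1  (source Sf1 imposes f)
bond 2 stroke at J2  (source Se1 imposes e)
bond 0 stroke at J2  (1-jn J2 has f-setter on 1)
bond 4 stroke at J2  (J2 flow already set via bond 1)
bond 3 stroke at J1  (C1 outputs effort q/C1)
bond 5 stroke at R1  (common-e at J1 fixed by 3)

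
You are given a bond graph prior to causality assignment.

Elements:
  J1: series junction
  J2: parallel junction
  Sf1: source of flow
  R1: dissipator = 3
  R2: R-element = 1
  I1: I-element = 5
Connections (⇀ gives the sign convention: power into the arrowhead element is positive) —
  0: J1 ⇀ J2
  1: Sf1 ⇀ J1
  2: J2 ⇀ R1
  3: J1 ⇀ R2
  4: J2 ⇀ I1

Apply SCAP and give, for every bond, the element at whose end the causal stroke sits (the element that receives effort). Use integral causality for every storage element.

β0 →J1
β1 →Sf1
β2 →J2
β3 →J1
β4 →I1

#1 stroke at Sf1  (Sf1 (Sf) sets flow on bond)
#0 stroke at J1  (J1: bond 1 brought flow, rest push out)
#3 stroke at J1  (1-jn J1 has f-setter on 1)
#4 stroke at I1  (I1: I, integral causality)
#2 stroke at J2  (closing 0-jn rule on J2)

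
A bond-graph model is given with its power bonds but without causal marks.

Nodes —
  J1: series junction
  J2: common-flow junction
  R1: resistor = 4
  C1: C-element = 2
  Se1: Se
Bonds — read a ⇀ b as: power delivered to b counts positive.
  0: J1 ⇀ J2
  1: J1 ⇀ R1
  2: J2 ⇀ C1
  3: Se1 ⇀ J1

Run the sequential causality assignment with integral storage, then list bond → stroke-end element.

#3 stroke→J1  (Se1: effort source, stroke at far end)
#2 stroke→J2  (C1 integral (e out))
#0 stroke→J1  (closing 1-jn rule on J2)
#1 stroke→R1  (only one flow-in slot at J1)

β0 |J1
β1 |R1
β2 |J2
β3 |J1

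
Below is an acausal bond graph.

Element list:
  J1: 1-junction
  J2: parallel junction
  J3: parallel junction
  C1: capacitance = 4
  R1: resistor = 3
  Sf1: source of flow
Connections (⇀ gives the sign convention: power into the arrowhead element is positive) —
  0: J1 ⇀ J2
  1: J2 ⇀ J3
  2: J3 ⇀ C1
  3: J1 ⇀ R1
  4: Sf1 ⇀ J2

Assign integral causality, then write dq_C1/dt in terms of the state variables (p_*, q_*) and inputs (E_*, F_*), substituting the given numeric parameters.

#4 |Sf1  (Sf1: flow source, stroke at near end)
#2 |J3  (C1 integral (e out))
#1 |J2  (J3 effort already set via bond 2)
#0 |J1  (J2 effort already set via bond 1)
#3 |R1  (closing 1-jn rule on J1)

dq_C1/dt = F_Sf1 - q_C1/12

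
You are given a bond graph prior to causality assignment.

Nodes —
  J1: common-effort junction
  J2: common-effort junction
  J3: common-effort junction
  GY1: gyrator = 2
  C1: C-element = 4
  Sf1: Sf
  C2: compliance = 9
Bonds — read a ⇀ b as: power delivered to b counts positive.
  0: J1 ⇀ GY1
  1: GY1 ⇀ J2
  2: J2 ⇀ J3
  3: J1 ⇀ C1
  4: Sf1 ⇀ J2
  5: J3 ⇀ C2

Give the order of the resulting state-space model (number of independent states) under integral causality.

2  (C1, C2 all integral)

b4 stroke at Sf1  (Sf1 fixes flow; stroke at Sf1)
b3 stroke at J1  (prefer integral on C1)
b0 stroke at GY1  (common-e at J1 fixed by 3)
b1 stroke at GY1  (GY1: gyrator matches bond 0)
b2 stroke at J2  (only one effort-in slot at J2)
b5 stroke at J3  (J3: last free bond brings effort in)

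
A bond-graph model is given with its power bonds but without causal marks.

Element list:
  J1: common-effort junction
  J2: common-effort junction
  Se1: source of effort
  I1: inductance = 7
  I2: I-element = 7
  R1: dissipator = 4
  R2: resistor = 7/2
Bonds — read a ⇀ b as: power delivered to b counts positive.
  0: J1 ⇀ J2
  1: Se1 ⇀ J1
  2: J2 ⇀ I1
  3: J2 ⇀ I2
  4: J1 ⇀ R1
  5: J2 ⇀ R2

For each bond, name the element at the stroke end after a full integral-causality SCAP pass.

#0 stroke at J2
#1 stroke at J1
#2 stroke at I1
#3 stroke at I2
#4 stroke at R1
#5 stroke at R2

β1 →J1  (Se1: effort source, stroke at far end)
β0 →J2  (J1 effort already set via bond 1)
β4 →R1  (J1 effort already set via bond 1)
β2 →I1  (common-e at J2 fixed by 0)
β3 →I2  (J2 effort already set via bond 0)
β5 →R2  (common-e at J2 fixed by 0)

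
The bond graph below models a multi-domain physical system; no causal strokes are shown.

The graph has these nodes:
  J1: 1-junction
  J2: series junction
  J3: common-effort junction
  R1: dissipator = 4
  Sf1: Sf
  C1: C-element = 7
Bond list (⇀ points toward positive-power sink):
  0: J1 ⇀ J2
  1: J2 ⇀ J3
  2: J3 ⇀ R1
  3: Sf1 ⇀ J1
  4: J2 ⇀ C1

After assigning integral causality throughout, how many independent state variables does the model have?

1  (C1 all integral)

b3 |Sf1  (Sf1 (Sf) sets flow on bond)
b0 |J1  (J1 flow already set via bond 3)
b1 |J2  (J2 flow already set via bond 0)
b4 |J2  (J2 flow already set via bond 0)
b2 |J3  (J3 needs exactly one e-in)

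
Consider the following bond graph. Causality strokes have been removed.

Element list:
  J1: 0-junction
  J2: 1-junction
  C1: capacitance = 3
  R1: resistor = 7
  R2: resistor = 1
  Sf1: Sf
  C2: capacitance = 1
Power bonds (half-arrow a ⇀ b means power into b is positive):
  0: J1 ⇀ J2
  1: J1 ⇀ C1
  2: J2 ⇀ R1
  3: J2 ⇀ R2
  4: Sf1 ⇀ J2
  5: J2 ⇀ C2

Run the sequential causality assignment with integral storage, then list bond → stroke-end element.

bond 0 stroke→J2
bond 1 stroke→J1
bond 2 stroke→J2
bond 3 stroke→J2
bond 4 stroke→Sf1
bond 5 stroke→J2

b4 stroke→Sf1  (source Sf1 imposes f)
b0 stroke→J2  (J2 flow already set via bond 4)
b2 stroke→J2  (J2 flow already set via bond 4)
b3 stroke→J2  (J2: bond 4 brought flow, rest push out)
b5 stroke→J2  (1-jn J2 has f-setter on 4)
b1 stroke→J1  (closing 0-jn rule on J1)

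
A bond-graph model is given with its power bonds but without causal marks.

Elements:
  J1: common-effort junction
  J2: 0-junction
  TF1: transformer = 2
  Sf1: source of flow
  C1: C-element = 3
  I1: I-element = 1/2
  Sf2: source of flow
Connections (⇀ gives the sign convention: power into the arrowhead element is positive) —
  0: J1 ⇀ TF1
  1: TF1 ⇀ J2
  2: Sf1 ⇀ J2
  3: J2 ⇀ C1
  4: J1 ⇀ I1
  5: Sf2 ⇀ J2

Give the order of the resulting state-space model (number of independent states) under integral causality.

β2 stroke→Sf1  (Sf1 fixes flow; stroke at Sf1)
β5 stroke→Sf2  (source Sf2 imposes f)
β3 stroke→J2  (prefer integral on C1)
β1 stroke→TF1  (J2 effort already set via bond 3)
β0 stroke→J1  (TF1 one-in-one-out from 1)
β4 stroke→I1  (0-jn J1 has e-setter on 0)

2  (C1, I1 all integral)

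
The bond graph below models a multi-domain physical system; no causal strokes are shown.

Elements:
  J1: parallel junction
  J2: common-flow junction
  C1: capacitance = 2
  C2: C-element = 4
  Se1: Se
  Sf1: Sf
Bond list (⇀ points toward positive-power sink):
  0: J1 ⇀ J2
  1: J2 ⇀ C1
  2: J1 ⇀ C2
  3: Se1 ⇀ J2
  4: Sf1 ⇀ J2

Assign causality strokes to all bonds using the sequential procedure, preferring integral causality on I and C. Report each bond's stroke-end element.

β0 |J2
β1 |J2
β2 |J1
β3 |J2
β4 |Sf1

β3 stroke→J2  (Se1: effort source, stroke at far end)
β4 stroke→Sf1  (Sf1: flow source, stroke at near end)
β0 stroke→J2  (1-jn J2 has f-setter on 4)
β1 stroke→J2  (common-f at J2 fixed by 4)
β2 stroke→J1  (closing 0-jn rule on J1)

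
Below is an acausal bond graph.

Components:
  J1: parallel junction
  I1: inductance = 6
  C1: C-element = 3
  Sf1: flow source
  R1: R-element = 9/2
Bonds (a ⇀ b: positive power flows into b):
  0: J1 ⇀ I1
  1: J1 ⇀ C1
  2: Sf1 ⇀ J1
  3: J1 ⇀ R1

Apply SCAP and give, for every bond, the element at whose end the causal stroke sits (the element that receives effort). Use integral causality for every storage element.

bond 2 →Sf1  (Sf1: flow source, stroke at near end)
bond 0 →I1  (I1: I, integral causality)
bond 1 →J1  (C1 integral (e out))
bond 3 →R1  (common-e at J1 fixed by 1)

β0 →I1
β1 →J1
β2 →Sf1
β3 →R1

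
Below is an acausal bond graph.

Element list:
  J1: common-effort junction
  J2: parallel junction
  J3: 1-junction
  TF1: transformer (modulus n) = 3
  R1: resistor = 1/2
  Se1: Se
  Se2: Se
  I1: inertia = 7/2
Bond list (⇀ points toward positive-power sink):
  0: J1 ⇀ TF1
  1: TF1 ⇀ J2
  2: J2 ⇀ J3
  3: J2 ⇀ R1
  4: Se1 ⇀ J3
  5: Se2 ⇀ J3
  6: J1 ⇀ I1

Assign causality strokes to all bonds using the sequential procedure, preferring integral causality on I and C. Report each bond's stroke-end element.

bond 4 |J3  (Se1 (Se) sets effort on bond)
bond 5 |J3  (Se2 fixes effort; stroke away)
bond 2 |J2  (J3 needs exactly one f-in)
bond 1 |TF1  (J2: bond 2 brought effort, rest push out)
bond 3 |R1  (J2: bond 2 brought effort, rest push out)
bond 0 |J1  (through TF1, causality passes straight; one stroke at TF1)
bond 6 |I1  (J1 effort already set via bond 0)

bond 0 |J1
bond 1 |TF1
bond 2 |J2
bond 3 |R1
bond 4 |J3
bond 5 |J3
bond 6 |I1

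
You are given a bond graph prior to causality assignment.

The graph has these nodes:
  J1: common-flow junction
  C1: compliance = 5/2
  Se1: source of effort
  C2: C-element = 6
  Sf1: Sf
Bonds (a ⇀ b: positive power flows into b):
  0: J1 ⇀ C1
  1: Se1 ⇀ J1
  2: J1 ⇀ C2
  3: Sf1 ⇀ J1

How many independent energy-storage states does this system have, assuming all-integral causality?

β1 →J1  (Se1 (Se) sets effort on bond)
β3 →Sf1  (Sf1: flow source, stroke at near end)
β0 →J1  (common-f at J1 fixed by 3)
β2 →J1  (common-f at J1 fixed by 3)

2  (C1, C2 all integral)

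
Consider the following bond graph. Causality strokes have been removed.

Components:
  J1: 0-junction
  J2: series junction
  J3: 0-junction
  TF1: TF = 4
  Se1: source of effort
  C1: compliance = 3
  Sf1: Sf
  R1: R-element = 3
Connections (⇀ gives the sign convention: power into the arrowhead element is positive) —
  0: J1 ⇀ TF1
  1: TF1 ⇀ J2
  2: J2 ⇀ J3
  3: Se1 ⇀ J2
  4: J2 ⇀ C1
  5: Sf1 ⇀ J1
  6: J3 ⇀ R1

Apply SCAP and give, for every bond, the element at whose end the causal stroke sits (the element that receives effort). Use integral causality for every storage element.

β0 →J1
β1 →TF1
β2 →J2
β3 →J2
β4 →J2
β5 →Sf1
β6 →J3

bond 3 |J2  (source Se1 imposes e)
bond 5 |Sf1  (Sf1 fixes flow; stroke at Sf1)
bond 0 |J1  (J1: last free bond brings effort in)
bond 1 |TF1  (TF1 one-in-one-out from 0)
bond 2 |J2  (J2: bond 1 brought flow, rest push out)
bond 4 |J2  (common-f at J2 fixed by 1)
bond 6 |J3  (closing 0-jn rule on J3)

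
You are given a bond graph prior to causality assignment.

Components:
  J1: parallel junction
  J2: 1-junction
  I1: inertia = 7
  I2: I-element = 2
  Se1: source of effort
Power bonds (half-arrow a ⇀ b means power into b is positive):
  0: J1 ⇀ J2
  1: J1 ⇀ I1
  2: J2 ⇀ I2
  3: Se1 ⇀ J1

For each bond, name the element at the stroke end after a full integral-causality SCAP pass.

#0 →J2
#1 →I1
#2 →I2
#3 →J1

β3 →J1  (Se1 fixes effort; stroke away)
β0 →J2  (common-e at J1 fixed by 3)
β1 →I1  (common-e at J1 fixed by 3)
β2 →I2  (only one flow-in slot at J2)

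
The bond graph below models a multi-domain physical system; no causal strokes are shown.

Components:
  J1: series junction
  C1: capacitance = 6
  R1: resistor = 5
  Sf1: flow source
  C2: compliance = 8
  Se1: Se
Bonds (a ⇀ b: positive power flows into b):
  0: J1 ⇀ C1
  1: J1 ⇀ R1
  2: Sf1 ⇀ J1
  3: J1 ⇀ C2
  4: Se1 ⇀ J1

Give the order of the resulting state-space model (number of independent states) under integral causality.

β2 stroke→Sf1  (Sf1 (Sf) sets flow on bond)
β4 stroke→J1  (Se1 (Se) sets effort on bond)
β0 stroke→J1  (J1: bond 2 brought flow, rest push out)
β1 stroke→J1  (J1 flow already set via bond 2)
β3 stroke→J1  (1-jn J1 has f-setter on 2)

2  (C1, C2 all integral)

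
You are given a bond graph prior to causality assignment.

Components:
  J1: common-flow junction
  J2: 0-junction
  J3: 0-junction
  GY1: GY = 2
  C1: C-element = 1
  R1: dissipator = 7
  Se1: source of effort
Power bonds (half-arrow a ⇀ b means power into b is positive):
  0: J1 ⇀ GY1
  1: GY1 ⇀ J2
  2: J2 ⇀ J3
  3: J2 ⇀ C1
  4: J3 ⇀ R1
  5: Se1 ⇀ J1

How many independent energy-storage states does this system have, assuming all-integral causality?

b5 stroke at J1  (Se1 (Se) sets effort on bond)
b0 stroke at GY1  (closing 1-jn rule on J1)
b1 stroke at GY1  (GY1 both-in/both-out from 0)
b3 stroke at J2  (C1: C, integral causality)
b2 stroke at J3  (common-e at J2 fixed by 3)
b4 stroke at R1  (common-e at J3 fixed by 2)

1  (C1 all integral)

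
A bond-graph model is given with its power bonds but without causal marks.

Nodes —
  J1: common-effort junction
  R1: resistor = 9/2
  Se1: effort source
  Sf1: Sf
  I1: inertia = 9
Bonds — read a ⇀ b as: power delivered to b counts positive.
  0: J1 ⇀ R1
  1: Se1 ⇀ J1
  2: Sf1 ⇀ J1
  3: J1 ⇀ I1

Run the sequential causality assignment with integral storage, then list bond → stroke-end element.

bond 1 |J1  (Se1 fixes effort; stroke away)
bond 2 |Sf1  (source Sf1 imposes f)
bond 0 |R1  (J1 effort already set via bond 1)
bond 3 |I1  (0-jn J1 has e-setter on 1)

#0 →R1
#1 →J1
#2 →Sf1
#3 →I1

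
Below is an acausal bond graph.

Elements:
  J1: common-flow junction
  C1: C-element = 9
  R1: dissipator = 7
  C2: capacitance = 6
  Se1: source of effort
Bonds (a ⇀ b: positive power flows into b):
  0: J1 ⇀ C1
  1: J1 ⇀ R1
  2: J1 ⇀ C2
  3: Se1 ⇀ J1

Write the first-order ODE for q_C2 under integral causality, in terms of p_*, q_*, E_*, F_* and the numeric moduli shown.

b3 →J1  (Se1 fixes effort; stroke away)
b0 →J1  (C1 integral (e out))
b2 →J1  (C2 outputs effort q/C2)
b1 →R1  (J1 needs exactly one f-in)

dq_C2/dt = E_Se1/7 - q_C1/63 - q_C2/42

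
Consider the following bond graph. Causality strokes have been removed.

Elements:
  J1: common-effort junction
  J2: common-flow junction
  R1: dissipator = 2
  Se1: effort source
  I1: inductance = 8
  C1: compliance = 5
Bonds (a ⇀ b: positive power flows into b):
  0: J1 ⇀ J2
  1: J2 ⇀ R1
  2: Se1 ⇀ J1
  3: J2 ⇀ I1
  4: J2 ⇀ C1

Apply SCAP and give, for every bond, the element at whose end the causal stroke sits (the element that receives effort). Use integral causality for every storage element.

bond 0 stroke at J2
bond 1 stroke at J2
bond 2 stroke at J1
bond 3 stroke at I1
bond 4 stroke at J2

#2 →J1  (source Se1 imposes e)
#0 →J2  (J1: bond 2 brought effort, rest push out)
#3 →I1  (I1 outputs flow p/I1)
#1 →J2  (J2: bond 3 brought flow, rest push out)
#4 →J2  (J2 flow already set via bond 3)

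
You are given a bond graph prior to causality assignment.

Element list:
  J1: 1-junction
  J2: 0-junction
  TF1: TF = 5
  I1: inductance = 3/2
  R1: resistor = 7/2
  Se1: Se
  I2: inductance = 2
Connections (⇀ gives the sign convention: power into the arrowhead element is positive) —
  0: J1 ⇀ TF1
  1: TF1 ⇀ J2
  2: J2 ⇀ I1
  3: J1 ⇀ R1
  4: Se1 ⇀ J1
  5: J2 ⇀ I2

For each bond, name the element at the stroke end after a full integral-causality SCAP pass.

β4 →J1  (Se1 (Se) sets effort on bond)
β2 →I1  (I1 integral (f out))
β5 →I2  (I2: I, integral causality)
β1 →J2  (J2 needs exactly one e-in)
β0 →TF1  (TF TF1: opposite of bond 1)
β3 →J1  (common-f at J1 fixed by 0)

b0 stroke→TF1
b1 stroke→J2
b2 stroke→I1
b3 stroke→J1
b4 stroke→J1
b5 stroke→I2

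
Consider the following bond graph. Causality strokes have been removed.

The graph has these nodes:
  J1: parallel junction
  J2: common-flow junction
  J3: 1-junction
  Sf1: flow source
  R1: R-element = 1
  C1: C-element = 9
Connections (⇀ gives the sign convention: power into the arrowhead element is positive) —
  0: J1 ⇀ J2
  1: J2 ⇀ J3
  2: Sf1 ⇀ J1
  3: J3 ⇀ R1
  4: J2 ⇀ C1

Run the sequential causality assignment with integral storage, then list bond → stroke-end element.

β0 |J1
β1 |J2
β2 |Sf1
β3 |J3
β4 |J2

b2 stroke→Sf1  (Sf1: flow source, stroke at near end)
b0 stroke→J1  (only one effort-in slot at J1)
b1 stroke→J2  (1-jn J2 has f-setter on 0)
b4 stroke→J2  (J2 flow already set via bond 0)
b3 stroke→J3  (common-f at J3 fixed by 1)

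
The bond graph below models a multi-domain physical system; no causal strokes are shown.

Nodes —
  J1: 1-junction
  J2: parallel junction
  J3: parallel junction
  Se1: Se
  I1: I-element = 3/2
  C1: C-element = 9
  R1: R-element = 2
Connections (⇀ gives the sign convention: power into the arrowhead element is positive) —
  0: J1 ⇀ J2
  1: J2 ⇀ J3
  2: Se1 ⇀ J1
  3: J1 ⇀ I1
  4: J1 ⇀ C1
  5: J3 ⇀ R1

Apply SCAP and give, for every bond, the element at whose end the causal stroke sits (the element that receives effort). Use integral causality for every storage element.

#2 →J1  (Se1 fixes effort; stroke away)
#3 →I1  (I1 integral (f out))
#0 →J1  (J1: bond 3 brought flow, rest push out)
#4 →J1  (1-jn J1 has f-setter on 3)
#1 →J2  (J2 needs exactly one e-in)
#5 →J3  (closing 0-jn rule on J3)

#0 |J1
#1 |J2
#2 |J1
#3 |I1
#4 |J1
#5 |J3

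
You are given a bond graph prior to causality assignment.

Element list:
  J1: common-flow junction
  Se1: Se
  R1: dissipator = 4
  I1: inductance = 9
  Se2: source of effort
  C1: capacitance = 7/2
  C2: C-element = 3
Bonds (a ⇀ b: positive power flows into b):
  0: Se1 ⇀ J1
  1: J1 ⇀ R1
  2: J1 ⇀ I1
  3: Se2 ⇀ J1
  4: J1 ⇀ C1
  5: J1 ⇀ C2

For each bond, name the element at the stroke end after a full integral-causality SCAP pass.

b0 →J1
b1 →J1
b2 →I1
b3 →J1
b4 →J1
b5 →J1

#0 stroke at J1  (Se1 (Se) sets effort on bond)
#3 stroke at J1  (Se2 (Se) sets effort on bond)
#2 stroke at I1  (I1 outputs flow p/I1)
#1 stroke at J1  (J1: bond 2 brought flow, rest push out)
#4 stroke at J1  (J1 flow already set via bond 2)
#5 stroke at J1  (1-jn J1 has f-setter on 2)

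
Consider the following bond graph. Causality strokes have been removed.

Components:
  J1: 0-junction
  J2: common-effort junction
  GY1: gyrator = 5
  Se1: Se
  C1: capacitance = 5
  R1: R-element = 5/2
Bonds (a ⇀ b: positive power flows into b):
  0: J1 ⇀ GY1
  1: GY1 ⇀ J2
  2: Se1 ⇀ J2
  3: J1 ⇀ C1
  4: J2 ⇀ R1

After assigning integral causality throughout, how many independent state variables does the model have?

β2 |J2  (Se1 (Se) sets effort on bond)
β1 |GY1  (common-e at J2 fixed by 2)
β4 |R1  (J2 effort already set via bond 2)
β0 |GY1  (GY1: gyrator matches bond 1)
β3 |J1  (J1 needs exactly one e-in)

1  (C1 all integral)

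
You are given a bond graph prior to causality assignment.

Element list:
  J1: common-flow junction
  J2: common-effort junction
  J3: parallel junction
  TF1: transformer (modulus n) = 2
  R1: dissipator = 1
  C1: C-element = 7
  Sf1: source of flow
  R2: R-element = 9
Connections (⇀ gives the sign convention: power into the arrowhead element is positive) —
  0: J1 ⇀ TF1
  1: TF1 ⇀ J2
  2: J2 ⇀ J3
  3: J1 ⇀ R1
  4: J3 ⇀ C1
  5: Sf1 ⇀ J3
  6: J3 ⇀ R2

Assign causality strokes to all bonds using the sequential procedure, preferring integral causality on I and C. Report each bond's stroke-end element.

b5 →Sf1  (Sf1 fixes flow; stroke at Sf1)
b4 →J3  (C1: C, integral causality)
b2 →J2  (common-e at J3 fixed by 4)
b6 →R2  (common-e at J3 fixed by 4)
b1 →TF1  (J2 effort already set via bond 2)
b0 →J1  (TF1: transformer flips bond 1)
b3 →R1  (closing 1-jn rule on J1)

b0 →J1
b1 →TF1
b2 →J2
b3 →R1
b4 →J3
b5 →Sf1
b6 →R2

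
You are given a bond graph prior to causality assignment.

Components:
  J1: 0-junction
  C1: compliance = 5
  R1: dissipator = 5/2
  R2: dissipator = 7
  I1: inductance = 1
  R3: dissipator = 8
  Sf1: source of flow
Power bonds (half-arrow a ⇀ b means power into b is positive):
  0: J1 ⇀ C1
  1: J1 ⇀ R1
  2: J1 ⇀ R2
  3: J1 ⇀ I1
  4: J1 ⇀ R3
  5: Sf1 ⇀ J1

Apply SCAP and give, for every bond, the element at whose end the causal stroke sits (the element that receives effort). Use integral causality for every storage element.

#5 →Sf1  (Sf1 (Sf) sets flow on bond)
#0 →J1  (C1 outputs effort q/C1)
#1 →R1  (J1 effort already set via bond 0)
#2 →R2  (J1 effort already set via bond 0)
#3 →I1  (0-jn J1 has e-setter on 0)
#4 →R3  (J1 effort already set via bond 0)

bond 0 stroke at J1
bond 1 stroke at R1
bond 2 stroke at R2
bond 3 stroke at I1
bond 4 stroke at R3
bond 5 stroke at Sf1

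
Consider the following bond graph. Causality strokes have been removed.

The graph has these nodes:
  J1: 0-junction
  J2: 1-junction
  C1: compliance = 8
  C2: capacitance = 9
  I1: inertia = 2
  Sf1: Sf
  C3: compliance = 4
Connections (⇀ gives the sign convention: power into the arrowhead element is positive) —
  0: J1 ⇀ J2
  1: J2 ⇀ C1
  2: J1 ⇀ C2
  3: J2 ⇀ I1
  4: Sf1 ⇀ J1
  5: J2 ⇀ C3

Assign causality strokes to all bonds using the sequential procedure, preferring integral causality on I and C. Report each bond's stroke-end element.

β4 →Sf1  (Sf1 fixes flow; stroke at Sf1)
β1 →J2  (C1 integral (e out))
β2 →J1  (prefer integral on C2)
β0 →J2  (0-jn J1 has e-setter on 2)
β3 →I1  (I1 integral (f out))
β5 →J2  (1-jn J2 has f-setter on 3)

b0 |J2
b1 |J2
b2 |J1
b3 |I1
b4 |Sf1
b5 |J2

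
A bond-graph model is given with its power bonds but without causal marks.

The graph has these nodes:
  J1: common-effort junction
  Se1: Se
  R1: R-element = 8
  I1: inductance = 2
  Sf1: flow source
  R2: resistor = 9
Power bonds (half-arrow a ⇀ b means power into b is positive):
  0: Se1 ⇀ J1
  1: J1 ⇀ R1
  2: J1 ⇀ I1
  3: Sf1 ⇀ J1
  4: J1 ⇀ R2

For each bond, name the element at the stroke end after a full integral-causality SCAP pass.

bond 0 stroke→J1  (source Se1 imposes e)
bond 3 stroke→Sf1  (source Sf1 imposes f)
bond 1 stroke→R1  (J1 effort already set via bond 0)
bond 2 stroke→I1  (common-e at J1 fixed by 0)
bond 4 stroke→R2  (J1: bond 0 brought effort, rest push out)

#0 |J1
#1 |R1
#2 |I1
#3 |Sf1
#4 |R2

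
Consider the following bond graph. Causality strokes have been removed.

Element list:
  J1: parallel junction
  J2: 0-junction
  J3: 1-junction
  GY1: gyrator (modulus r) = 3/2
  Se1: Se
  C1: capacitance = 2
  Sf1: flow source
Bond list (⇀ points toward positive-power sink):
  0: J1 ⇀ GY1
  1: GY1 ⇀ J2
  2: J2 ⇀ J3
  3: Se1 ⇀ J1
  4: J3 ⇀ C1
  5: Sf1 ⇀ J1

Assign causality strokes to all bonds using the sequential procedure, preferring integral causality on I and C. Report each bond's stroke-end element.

bond 3 stroke at J1  (source Se1 imposes e)
bond 5 stroke at Sf1  (Sf1: flow source, stroke at near end)
bond 0 stroke at GY1  (J1: bond 3 brought effort, rest push out)
bond 1 stroke at GY1  (through GY1, causality inverts; strokes same side of GY1)
bond 2 stroke at J2  (closing 0-jn rule on J2)
bond 4 stroke at J3  (common-f at J3 fixed by 2)

β0 stroke→GY1
β1 stroke→GY1
β2 stroke→J2
β3 stroke→J1
β4 stroke→J3
β5 stroke→Sf1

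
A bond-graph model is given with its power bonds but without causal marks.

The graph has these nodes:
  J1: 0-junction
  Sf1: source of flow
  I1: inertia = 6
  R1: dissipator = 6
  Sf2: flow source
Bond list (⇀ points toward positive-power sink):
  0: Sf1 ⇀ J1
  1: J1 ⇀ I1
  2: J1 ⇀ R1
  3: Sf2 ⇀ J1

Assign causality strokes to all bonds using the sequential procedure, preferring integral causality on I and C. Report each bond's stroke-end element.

bond 0 |Sf1
bond 1 |I1
bond 2 |J1
bond 3 |Sf2

b0 stroke at Sf1  (Sf1 fixes flow; stroke at Sf1)
b3 stroke at Sf2  (source Sf2 imposes f)
b1 stroke at I1  (I1 integral (f out))
b2 stroke at J1  (only one effort-in slot at J1)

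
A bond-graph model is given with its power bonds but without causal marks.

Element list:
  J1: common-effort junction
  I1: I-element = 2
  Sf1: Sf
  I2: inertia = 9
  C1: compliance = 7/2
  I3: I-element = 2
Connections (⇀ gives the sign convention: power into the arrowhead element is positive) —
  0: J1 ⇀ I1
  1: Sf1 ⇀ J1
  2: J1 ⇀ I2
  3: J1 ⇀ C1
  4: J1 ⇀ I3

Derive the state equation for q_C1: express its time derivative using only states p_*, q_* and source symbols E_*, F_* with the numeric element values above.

dq_C1/dt = F_Sf1 - p_I1/2 - p_I2/9 - p_I3/2

#1 stroke at Sf1  (Sf1 fixes flow; stroke at Sf1)
#0 stroke at I1  (prefer integral on I1)
#2 stroke at I2  (I2 outputs flow p/I2)
#3 stroke at J1  (C1 outputs effort q/C1)
#4 stroke at I3  (J1: bond 3 brought effort, rest push out)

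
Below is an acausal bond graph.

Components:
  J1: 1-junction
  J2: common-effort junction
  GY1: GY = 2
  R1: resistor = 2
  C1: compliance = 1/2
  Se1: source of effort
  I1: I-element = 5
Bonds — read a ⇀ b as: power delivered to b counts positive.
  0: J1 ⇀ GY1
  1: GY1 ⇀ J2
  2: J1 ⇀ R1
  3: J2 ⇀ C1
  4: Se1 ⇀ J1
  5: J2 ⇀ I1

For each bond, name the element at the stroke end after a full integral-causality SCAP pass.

β0 stroke→GY1
β1 stroke→GY1
β2 stroke→J1
β3 stroke→J2
β4 stroke→J1
β5 stroke→I1

β4 stroke→J1  (Se1 fixes effort; stroke away)
β3 stroke→J2  (C1 integral (e out))
β1 stroke→GY1  (J2 effort already set via bond 3)
β5 stroke→I1  (J2: bond 3 brought effort, rest push out)
β0 stroke→GY1  (through GY1, causality inverts; strokes same side of GY1)
β2 stroke→J1  (common-f at J1 fixed by 0)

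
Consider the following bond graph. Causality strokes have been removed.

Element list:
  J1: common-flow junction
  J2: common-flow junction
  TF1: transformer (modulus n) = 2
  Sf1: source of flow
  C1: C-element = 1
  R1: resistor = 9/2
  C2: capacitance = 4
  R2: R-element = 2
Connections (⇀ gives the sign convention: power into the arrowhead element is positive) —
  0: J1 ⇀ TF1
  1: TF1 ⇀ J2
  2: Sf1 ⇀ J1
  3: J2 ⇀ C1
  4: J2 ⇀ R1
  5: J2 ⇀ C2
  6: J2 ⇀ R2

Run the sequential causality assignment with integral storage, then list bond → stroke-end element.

β0 |J1
β1 |TF1
β2 |Sf1
β3 |J2
β4 |J2
β5 |J2
β6 |J2

b2 stroke at Sf1  (Sf1 (Sf) sets flow on bond)
b0 stroke at J1  (1-jn J1 has f-setter on 2)
b1 stroke at TF1  (TF1: transformer flips bond 0)
b3 stroke at J2  (common-f at J2 fixed by 1)
b4 stroke at J2  (common-f at J2 fixed by 1)
b5 stroke at J2  (common-f at J2 fixed by 1)
b6 stroke at J2  (1-jn J2 has f-setter on 1)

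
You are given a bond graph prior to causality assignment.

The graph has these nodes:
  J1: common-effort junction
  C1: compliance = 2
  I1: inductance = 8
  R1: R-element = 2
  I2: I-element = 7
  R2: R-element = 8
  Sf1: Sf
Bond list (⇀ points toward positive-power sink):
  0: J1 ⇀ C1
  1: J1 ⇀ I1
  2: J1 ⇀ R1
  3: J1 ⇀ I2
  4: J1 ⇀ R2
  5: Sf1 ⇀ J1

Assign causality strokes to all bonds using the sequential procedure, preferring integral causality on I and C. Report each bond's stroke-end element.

b5 stroke at Sf1  (source Sf1 imposes f)
b0 stroke at J1  (C1: C, integral causality)
b1 stroke at I1  (common-e at J1 fixed by 0)
b2 stroke at R1  (common-e at J1 fixed by 0)
b3 stroke at I2  (0-jn J1 has e-setter on 0)
b4 stroke at R2  (0-jn J1 has e-setter on 0)

β0 |J1
β1 |I1
β2 |R1
β3 |I2
β4 |R2
β5 |Sf1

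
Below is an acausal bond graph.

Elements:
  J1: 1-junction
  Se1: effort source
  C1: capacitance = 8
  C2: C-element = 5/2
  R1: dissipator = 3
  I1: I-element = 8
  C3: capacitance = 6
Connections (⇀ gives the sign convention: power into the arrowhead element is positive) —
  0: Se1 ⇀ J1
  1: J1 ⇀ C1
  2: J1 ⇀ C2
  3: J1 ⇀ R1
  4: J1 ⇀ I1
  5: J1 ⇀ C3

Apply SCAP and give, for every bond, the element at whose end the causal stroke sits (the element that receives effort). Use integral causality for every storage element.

bond 0 stroke→J1  (Se1 (Se) sets effort on bond)
bond 1 stroke→J1  (prefer integral on C1)
bond 2 stroke→J1  (prefer integral on C2)
bond 4 stroke→I1  (I1 outputs flow p/I1)
bond 3 stroke→J1  (J1: bond 4 brought flow, rest push out)
bond 5 stroke→J1  (1-jn J1 has f-setter on 4)

bond 0 →J1
bond 1 →J1
bond 2 →J1
bond 3 →J1
bond 4 →I1
bond 5 →J1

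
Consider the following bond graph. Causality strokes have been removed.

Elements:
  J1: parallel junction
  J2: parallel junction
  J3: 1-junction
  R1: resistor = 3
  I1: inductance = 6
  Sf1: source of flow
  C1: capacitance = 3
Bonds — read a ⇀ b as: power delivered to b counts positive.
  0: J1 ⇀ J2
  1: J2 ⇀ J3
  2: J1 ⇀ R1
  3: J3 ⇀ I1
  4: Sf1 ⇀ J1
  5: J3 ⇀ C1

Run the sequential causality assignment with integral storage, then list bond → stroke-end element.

b0 →J2
b1 →J3
b2 →J1
b3 →I1
b4 →Sf1
b5 →J3

#4 |Sf1  (Sf1: flow source, stroke at near end)
#3 |I1  (I1 outputs flow p/I1)
#1 |J3  (common-f at J3 fixed by 3)
#5 |J3  (1-jn J3 has f-setter on 3)
#0 |J2  (J2: last free bond brings effort in)
#2 |J1  (closing 0-jn rule on J1)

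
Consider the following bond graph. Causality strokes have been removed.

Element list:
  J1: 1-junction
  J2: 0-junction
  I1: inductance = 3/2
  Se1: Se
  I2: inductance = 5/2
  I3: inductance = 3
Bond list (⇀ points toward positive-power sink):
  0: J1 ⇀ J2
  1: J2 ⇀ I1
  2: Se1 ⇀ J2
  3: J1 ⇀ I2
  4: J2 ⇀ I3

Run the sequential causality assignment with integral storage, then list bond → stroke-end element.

bond 2 →J2  (Se1: effort source, stroke at far end)
bond 0 →J1  (0-jn J2 has e-setter on 2)
bond 1 →I1  (common-e at J2 fixed by 2)
bond 4 →I3  (J2 effort already set via bond 2)
bond 3 →I2  (J1: last free bond brings flow in)

b0 stroke at J1
b1 stroke at I1
b2 stroke at J2
b3 stroke at I2
b4 stroke at I3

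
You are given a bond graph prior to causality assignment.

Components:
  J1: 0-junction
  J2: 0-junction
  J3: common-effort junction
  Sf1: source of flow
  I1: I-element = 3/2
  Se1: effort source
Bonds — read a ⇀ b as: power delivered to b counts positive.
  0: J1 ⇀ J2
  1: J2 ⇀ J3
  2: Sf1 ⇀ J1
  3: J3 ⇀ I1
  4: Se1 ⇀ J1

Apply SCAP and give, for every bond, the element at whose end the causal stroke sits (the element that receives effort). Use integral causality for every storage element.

b0 stroke→J2
b1 stroke→J3
b2 stroke→Sf1
b3 stroke→I1
b4 stroke→J1

b2 →Sf1  (Sf1 fixes flow; stroke at Sf1)
b4 →J1  (Se1 fixes effort; stroke away)
b0 →J2  (J1: bond 4 brought effort, rest push out)
b1 →J3  (J2: bond 0 brought effort, rest push out)
b3 →I1  (0-jn J3 has e-setter on 1)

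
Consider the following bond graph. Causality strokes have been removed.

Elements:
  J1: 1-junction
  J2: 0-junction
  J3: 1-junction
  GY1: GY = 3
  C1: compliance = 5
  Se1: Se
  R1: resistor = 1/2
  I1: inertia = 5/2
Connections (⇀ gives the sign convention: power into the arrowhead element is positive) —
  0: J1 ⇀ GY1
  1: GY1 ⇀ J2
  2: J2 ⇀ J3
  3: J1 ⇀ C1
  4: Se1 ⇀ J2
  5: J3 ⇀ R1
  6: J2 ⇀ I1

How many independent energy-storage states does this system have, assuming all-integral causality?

β4 |J2  (source Se1 imposes e)
β1 |GY1  (J2 effort already set via bond 4)
β2 |J3  (0-jn J2 has e-setter on 4)
β6 |I1  (0-jn J2 has e-setter on 4)
β5 |R1  (closing 1-jn rule on J3)
β0 |GY1  (GY1 both-in/both-out from 1)
β3 |J1  (1-jn J1 has f-setter on 0)

2  (C1, I1 all integral)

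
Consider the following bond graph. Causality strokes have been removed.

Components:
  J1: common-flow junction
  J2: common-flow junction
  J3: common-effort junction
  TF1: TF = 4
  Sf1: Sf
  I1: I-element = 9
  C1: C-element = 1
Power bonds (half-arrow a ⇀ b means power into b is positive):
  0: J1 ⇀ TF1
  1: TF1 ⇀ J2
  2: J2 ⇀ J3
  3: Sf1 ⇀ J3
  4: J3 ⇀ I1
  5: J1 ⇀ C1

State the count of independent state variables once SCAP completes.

b3 stroke at Sf1  (Sf1 fixes flow; stroke at Sf1)
b4 stroke at I1  (I1: I, integral causality)
b2 stroke at J3  (J3 needs exactly one e-in)
b1 stroke at J2  (J2: bond 2 brought flow, rest push out)
b0 stroke at TF1  (TF1 one-in-one-out from 1)
b5 stroke at J1  (common-f at J1 fixed by 0)

2  (C1, I1 all integral)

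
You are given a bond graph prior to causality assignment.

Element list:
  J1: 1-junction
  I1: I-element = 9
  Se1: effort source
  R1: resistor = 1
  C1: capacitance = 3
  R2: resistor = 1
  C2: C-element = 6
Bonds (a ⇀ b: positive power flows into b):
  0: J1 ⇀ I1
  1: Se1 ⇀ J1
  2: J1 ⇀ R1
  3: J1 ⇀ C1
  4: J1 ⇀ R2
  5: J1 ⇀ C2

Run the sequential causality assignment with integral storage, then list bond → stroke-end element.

b0 →I1
b1 →J1
b2 →J1
b3 →J1
b4 →J1
b5 →J1

#1 →J1  (source Se1 imposes e)
#0 →I1  (I1 outputs flow p/I1)
#2 →J1  (J1 flow already set via bond 0)
#3 →J1  (1-jn J1 has f-setter on 0)
#4 →J1  (J1 flow already set via bond 0)
#5 →J1  (J1 flow already set via bond 0)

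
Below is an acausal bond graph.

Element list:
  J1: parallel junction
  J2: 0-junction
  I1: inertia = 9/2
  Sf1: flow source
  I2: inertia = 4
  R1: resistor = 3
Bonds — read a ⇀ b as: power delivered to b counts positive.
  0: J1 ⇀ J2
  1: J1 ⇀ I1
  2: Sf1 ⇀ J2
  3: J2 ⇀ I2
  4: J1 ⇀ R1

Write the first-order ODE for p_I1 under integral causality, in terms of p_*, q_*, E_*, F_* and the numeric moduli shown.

b2 stroke at Sf1  (source Sf1 imposes f)
b1 stroke at I1  (I1 outputs flow p/I1)
b3 stroke at I2  (I2 integral (f out))
b0 stroke at J2  (J2 needs exactly one e-in)
b4 stroke at J1  (J1: last free bond brings effort in)

dp_I1/dt = 3*F_Sf1 - 2*p_I1/3 - 3*p_I2/4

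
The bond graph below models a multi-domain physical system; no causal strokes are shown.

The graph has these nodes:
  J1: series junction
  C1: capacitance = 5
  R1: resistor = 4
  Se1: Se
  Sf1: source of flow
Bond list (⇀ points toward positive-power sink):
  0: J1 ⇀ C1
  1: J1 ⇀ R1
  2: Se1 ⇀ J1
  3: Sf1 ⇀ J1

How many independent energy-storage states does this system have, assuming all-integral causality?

1  (C1 all integral)

b2 stroke→J1  (source Se1 imposes e)
b3 stroke→Sf1  (source Sf1 imposes f)
b0 stroke→J1  (J1 flow already set via bond 3)
b1 stroke→J1  (common-f at J1 fixed by 3)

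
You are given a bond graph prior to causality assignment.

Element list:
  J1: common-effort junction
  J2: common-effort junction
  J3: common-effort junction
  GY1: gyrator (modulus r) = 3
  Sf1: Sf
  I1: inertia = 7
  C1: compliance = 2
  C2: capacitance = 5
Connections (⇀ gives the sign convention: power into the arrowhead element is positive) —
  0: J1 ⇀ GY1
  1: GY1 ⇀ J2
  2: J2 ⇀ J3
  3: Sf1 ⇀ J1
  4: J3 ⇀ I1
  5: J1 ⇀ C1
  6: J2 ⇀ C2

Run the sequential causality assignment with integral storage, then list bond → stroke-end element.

b3 stroke→Sf1  (Sf1 fixes flow; stroke at Sf1)
b4 stroke→I1  (prefer integral on I1)
b2 stroke→J3  (closing 0-jn rule on J3)
b5 stroke→J1  (prefer integral on C1)
b0 stroke→GY1  (J1 effort already set via bond 5)
b1 stroke→GY1  (GY1 both-in/both-out from 0)
b6 stroke→J2  (J2 needs exactly one e-in)

β0 →GY1
β1 →GY1
β2 →J3
β3 →Sf1
β4 →I1
β5 →J1
β6 →J2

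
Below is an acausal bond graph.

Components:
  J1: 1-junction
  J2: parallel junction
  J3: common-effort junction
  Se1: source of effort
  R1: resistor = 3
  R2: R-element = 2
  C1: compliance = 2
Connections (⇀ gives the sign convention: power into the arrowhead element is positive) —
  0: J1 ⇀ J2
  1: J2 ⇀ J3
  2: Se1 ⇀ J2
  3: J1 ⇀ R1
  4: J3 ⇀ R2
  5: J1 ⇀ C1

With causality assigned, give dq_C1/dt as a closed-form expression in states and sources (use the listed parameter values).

b2 →J2  (Se1 fixes effort; stroke away)
b0 →J1  (J2 effort already set via bond 2)
b1 →J3  (0-jn J2 has e-setter on 2)
b4 →R2  (J3: bond 1 brought effort, rest push out)
b5 →J1  (C1: C, integral causality)
b3 →R1  (J1: last free bond brings flow in)

dq_C1/dt = -E_Se1/3 - q_C1/6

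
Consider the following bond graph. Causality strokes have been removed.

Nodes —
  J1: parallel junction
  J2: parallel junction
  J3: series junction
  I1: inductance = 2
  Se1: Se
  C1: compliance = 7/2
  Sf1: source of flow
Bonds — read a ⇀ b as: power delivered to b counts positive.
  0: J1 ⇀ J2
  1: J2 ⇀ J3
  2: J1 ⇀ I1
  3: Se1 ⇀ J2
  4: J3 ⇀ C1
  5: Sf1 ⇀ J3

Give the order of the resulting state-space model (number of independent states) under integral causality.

2  (C1, I1 all integral)

bond 3 stroke at J2  (Se1 (Se) sets effort on bond)
bond 5 stroke at Sf1  (Sf1: flow source, stroke at near end)
bond 0 stroke at J1  (J2 effort already set via bond 3)
bond 1 stroke at J3  (common-e at J2 fixed by 3)
bond 4 stroke at J3  (J3: bond 5 brought flow, rest push out)
bond 2 stroke at I1  (J1 effort already set via bond 0)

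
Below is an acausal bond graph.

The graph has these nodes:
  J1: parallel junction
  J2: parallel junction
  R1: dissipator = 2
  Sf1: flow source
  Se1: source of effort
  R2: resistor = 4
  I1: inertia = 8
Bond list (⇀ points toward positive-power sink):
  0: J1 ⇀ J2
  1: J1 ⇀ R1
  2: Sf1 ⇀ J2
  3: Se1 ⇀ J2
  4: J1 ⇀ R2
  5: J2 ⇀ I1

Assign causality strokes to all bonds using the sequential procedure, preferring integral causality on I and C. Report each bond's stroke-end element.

bond 0 →J1
bond 1 →R1
bond 2 →Sf1
bond 3 →J2
bond 4 →R2
bond 5 →I1

b2 stroke→Sf1  (Sf1 (Sf) sets flow on bond)
b3 stroke→J2  (source Se1 imposes e)
b0 stroke→J1  (J2: bond 3 brought effort, rest push out)
b5 stroke→I1  (J2 effort already set via bond 3)
b1 stroke→R1  (J1 effort already set via bond 0)
b4 stroke→R2  (common-e at J1 fixed by 0)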